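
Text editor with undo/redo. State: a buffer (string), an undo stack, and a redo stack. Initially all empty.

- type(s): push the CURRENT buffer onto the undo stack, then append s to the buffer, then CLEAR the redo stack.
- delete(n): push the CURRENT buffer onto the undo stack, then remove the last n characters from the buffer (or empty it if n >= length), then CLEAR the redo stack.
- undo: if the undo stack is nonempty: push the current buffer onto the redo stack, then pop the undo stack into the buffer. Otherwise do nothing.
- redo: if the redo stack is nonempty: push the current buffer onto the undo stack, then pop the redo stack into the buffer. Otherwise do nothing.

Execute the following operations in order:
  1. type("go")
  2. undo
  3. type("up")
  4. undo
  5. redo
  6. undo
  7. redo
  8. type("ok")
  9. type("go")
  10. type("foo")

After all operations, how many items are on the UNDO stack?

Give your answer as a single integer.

After op 1 (type): buf='go' undo_depth=1 redo_depth=0
After op 2 (undo): buf='(empty)' undo_depth=0 redo_depth=1
After op 3 (type): buf='up' undo_depth=1 redo_depth=0
After op 4 (undo): buf='(empty)' undo_depth=0 redo_depth=1
After op 5 (redo): buf='up' undo_depth=1 redo_depth=0
After op 6 (undo): buf='(empty)' undo_depth=0 redo_depth=1
After op 7 (redo): buf='up' undo_depth=1 redo_depth=0
After op 8 (type): buf='upok' undo_depth=2 redo_depth=0
After op 9 (type): buf='upokgo' undo_depth=3 redo_depth=0
After op 10 (type): buf='upokgofoo' undo_depth=4 redo_depth=0

Answer: 4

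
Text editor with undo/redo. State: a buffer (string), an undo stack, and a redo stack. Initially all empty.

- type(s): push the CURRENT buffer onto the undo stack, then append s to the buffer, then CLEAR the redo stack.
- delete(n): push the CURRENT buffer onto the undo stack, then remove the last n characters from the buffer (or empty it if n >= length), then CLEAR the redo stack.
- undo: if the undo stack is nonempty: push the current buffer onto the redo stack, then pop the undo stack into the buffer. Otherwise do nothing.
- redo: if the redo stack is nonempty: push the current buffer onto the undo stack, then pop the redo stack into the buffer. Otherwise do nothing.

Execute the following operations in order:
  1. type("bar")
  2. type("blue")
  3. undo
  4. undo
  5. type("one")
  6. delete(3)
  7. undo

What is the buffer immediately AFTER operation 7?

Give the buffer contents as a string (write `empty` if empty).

Answer: one

Derivation:
After op 1 (type): buf='bar' undo_depth=1 redo_depth=0
After op 2 (type): buf='barblue' undo_depth=2 redo_depth=0
After op 3 (undo): buf='bar' undo_depth=1 redo_depth=1
After op 4 (undo): buf='(empty)' undo_depth=0 redo_depth=2
After op 5 (type): buf='one' undo_depth=1 redo_depth=0
After op 6 (delete): buf='(empty)' undo_depth=2 redo_depth=0
After op 7 (undo): buf='one' undo_depth=1 redo_depth=1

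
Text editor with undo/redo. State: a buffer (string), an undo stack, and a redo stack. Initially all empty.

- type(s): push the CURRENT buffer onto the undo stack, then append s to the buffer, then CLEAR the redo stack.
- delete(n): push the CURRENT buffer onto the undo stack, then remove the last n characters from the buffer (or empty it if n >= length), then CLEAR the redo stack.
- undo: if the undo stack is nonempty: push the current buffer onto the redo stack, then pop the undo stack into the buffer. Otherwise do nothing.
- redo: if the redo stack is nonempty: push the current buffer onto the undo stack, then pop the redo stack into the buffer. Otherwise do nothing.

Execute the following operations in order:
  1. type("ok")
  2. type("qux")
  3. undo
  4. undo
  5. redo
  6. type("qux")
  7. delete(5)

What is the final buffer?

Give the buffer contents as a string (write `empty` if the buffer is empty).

Answer: empty

Derivation:
After op 1 (type): buf='ok' undo_depth=1 redo_depth=0
After op 2 (type): buf='okqux' undo_depth=2 redo_depth=0
After op 3 (undo): buf='ok' undo_depth=1 redo_depth=1
After op 4 (undo): buf='(empty)' undo_depth=0 redo_depth=2
After op 5 (redo): buf='ok' undo_depth=1 redo_depth=1
After op 6 (type): buf='okqux' undo_depth=2 redo_depth=0
After op 7 (delete): buf='(empty)' undo_depth=3 redo_depth=0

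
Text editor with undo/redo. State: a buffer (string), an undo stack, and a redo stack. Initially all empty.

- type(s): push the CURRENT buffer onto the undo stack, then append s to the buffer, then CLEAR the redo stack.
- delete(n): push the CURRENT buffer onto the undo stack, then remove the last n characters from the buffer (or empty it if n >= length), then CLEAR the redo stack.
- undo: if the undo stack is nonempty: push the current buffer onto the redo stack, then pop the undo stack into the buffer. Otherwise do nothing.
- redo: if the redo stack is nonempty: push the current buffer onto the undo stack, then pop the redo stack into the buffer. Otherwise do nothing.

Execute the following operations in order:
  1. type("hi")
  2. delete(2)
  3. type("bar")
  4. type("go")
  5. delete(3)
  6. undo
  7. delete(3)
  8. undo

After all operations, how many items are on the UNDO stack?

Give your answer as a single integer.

Answer: 4

Derivation:
After op 1 (type): buf='hi' undo_depth=1 redo_depth=0
After op 2 (delete): buf='(empty)' undo_depth=2 redo_depth=0
After op 3 (type): buf='bar' undo_depth=3 redo_depth=0
After op 4 (type): buf='bargo' undo_depth=4 redo_depth=0
After op 5 (delete): buf='ba' undo_depth=5 redo_depth=0
After op 6 (undo): buf='bargo' undo_depth=4 redo_depth=1
After op 7 (delete): buf='ba' undo_depth=5 redo_depth=0
After op 8 (undo): buf='bargo' undo_depth=4 redo_depth=1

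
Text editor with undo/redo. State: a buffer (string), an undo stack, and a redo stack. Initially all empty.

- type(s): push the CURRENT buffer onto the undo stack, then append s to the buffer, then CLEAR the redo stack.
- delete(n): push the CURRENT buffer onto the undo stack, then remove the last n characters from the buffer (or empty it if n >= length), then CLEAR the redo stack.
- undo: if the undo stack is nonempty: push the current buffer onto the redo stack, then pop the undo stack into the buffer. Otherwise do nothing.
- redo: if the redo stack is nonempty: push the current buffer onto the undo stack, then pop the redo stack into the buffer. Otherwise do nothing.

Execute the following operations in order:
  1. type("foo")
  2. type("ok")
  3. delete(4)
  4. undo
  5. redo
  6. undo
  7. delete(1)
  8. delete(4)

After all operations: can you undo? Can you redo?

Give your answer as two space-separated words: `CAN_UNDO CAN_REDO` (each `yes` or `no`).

Answer: yes no

Derivation:
After op 1 (type): buf='foo' undo_depth=1 redo_depth=0
After op 2 (type): buf='foook' undo_depth=2 redo_depth=0
After op 3 (delete): buf='f' undo_depth=3 redo_depth=0
After op 4 (undo): buf='foook' undo_depth=2 redo_depth=1
After op 5 (redo): buf='f' undo_depth=3 redo_depth=0
After op 6 (undo): buf='foook' undo_depth=2 redo_depth=1
After op 7 (delete): buf='fooo' undo_depth=3 redo_depth=0
After op 8 (delete): buf='(empty)' undo_depth=4 redo_depth=0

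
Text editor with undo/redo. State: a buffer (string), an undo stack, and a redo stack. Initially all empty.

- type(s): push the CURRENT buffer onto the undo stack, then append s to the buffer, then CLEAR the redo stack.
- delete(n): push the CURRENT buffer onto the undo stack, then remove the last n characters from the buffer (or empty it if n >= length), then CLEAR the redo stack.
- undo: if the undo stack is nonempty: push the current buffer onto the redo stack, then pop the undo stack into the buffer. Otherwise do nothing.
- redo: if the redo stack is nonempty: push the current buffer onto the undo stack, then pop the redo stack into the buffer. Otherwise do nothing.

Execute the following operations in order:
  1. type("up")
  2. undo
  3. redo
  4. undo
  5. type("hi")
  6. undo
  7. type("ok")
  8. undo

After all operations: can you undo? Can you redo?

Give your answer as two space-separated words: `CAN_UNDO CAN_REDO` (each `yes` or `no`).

Answer: no yes

Derivation:
After op 1 (type): buf='up' undo_depth=1 redo_depth=0
After op 2 (undo): buf='(empty)' undo_depth=0 redo_depth=1
After op 3 (redo): buf='up' undo_depth=1 redo_depth=0
After op 4 (undo): buf='(empty)' undo_depth=0 redo_depth=1
After op 5 (type): buf='hi' undo_depth=1 redo_depth=0
After op 6 (undo): buf='(empty)' undo_depth=0 redo_depth=1
After op 7 (type): buf='ok' undo_depth=1 redo_depth=0
After op 8 (undo): buf='(empty)' undo_depth=0 redo_depth=1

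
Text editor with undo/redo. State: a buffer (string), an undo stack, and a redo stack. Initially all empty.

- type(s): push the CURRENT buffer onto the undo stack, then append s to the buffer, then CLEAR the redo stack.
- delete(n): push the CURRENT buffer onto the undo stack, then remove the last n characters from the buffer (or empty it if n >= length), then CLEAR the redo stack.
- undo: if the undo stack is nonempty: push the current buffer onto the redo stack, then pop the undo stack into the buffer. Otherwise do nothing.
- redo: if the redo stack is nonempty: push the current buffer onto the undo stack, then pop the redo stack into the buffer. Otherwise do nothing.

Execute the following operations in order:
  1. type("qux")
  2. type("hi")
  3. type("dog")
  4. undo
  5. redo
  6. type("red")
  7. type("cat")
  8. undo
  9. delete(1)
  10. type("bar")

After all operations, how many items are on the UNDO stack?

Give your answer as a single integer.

Answer: 6

Derivation:
After op 1 (type): buf='qux' undo_depth=1 redo_depth=0
After op 2 (type): buf='quxhi' undo_depth=2 redo_depth=0
After op 3 (type): buf='quxhidog' undo_depth=3 redo_depth=0
After op 4 (undo): buf='quxhi' undo_depth=2 redo_depth=1
After op 5 (redo): buf='quxhidog' undo_depth=3 redo_depth=0
After op 6 (type): buf='quxhidogred' undo_depth=4 redo_depth=0
After op 7 (type): buf='quxhidogredcat' undo_depth=5 redo_depth=0
After op 8 (undo): buf='quxhidogred' undo_depth=4 redo_depth=1
After op 9 (delete): buf='quxhidogre' undo_depth=5 redo_depth=0
After op 10 (type): buf='quxhidogrebar' undo_depth=6 redo_depth=0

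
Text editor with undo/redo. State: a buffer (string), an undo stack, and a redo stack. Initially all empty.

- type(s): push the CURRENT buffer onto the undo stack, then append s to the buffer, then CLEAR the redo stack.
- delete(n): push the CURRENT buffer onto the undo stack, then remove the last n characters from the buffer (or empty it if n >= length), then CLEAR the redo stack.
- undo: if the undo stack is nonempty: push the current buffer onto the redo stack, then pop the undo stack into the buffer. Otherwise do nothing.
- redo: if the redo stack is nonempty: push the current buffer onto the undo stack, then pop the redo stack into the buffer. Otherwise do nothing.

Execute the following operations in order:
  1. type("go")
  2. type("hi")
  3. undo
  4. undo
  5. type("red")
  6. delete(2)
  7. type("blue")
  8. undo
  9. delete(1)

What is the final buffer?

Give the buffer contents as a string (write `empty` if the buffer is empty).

Answer: empty

Derivation:
After op 1 (type): buf='go' undo_depth=1 redo_depth=0
After op 2 (type): buf='gohi' undo_depth=2 redo_depth=0
After op 3 (undo): buf='go' undo_depth=1 redo_depth=1
After op 4 (undo): buf='(empty)' undo_depth=0 redo_depth=2
After op 5 (type): buf='red' undo_depth=1 redo_depth=0
After op 6 (delete): buf='r' undo_depth=2 redo_depth=0
After op 7 (type): buf='rblue' undo_depth=3 redo_depth=0
After op 8 (undo): buf='r' undo_depth=2 redo_depth=1
After op 9 (delete): buf='(empty)' undo_depth=3 redo_depth=0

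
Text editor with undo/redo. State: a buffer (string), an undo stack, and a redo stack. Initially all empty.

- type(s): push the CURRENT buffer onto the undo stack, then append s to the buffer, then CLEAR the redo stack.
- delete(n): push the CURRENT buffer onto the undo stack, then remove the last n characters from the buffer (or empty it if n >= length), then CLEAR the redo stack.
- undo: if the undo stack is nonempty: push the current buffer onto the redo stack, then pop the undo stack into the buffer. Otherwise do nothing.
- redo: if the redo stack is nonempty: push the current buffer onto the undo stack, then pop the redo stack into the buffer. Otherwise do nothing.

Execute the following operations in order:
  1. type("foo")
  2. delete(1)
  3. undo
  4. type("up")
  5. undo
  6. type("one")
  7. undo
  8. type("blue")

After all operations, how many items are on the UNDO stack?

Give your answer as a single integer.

Answer: 2

Derivation:
After op 1 (type): buf='foo' undo_depth=1 redo_depth=0
After op 2 (delete): buf='fo' undo_depth=2 redo_depth=0
After op 3 (undo): buf='foo' undo_depth=1 redo_depth=1
After op 4 (type): buf='fooup' undo_depth=2 redo_depth=0
After op 5 (undo): buf='foo' undo_depth=1 redo_depth=1
After op 6 (type): buf='fooone' undo_depth=2 redo_depth=0
After op 7 (undo): buf='foo' undo_depth=1 redo_depth=1
After op 8 (type): buf='fooblue' undo_depth=2 redo_depth=0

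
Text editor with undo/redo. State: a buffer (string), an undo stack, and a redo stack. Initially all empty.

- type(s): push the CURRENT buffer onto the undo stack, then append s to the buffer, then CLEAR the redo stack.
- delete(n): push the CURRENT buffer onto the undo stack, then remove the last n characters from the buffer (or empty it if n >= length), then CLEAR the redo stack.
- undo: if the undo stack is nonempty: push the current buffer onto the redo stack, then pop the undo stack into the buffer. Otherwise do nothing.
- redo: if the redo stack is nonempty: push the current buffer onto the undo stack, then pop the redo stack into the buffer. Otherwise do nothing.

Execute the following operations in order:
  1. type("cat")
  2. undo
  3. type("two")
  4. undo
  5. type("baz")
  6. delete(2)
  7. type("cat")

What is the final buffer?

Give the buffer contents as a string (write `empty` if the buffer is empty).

After op 1 (type): buf='cat' undo_depth=1 redo_depth=0
After op 2 (undo): buf='(empty)' undo_depth=0 redo_depth=1
After op 3 (type): buf='two' undo_depth=1 redo_depth=0
After op 4 (undo): buf='(empty)' undo_depth=0 redo_depth=1
After op 5 (type): buf='baz' undo_depth=1 redo_depth=0
After op 6 (delete): buf='b' undo_depth=2 redo_depth=0
After op 7 (type): buf='bcat' undo_depth=3 redo_depth=0

Answer: bcat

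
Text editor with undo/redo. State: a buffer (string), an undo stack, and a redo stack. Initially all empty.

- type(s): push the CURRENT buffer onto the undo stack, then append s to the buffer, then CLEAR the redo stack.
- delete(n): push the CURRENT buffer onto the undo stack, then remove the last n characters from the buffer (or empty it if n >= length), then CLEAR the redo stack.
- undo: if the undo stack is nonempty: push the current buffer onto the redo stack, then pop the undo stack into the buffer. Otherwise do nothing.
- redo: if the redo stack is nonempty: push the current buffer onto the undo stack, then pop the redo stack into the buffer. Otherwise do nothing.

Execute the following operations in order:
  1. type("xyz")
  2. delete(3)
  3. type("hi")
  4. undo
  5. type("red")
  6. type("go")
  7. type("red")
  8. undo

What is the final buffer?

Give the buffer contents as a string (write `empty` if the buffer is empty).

After op 1 (type): buf='xyz' undo_depth=1 redo_depth=0
After op 2 (delete): buf='(empty)' undo_depth=2 redo_depth=0
After op 3 (type): buf='hi' undo_depth=3 redo_depth=0
After op 4 (undo): buf='(empty)' undo_depth=2 redo_depth=1
After op 5 (type): buf='red' undo_depth=3 redo_depth=0
After op 6 (type): buf='redgo' undo_depth=4 redo_depth=0
After op 7 (type): buf='redgored' undo_depth=5 redo_depth=0
After op 8 (undo): buf='redgo' undo_depth=4 redo_depth=1

Answer: redgo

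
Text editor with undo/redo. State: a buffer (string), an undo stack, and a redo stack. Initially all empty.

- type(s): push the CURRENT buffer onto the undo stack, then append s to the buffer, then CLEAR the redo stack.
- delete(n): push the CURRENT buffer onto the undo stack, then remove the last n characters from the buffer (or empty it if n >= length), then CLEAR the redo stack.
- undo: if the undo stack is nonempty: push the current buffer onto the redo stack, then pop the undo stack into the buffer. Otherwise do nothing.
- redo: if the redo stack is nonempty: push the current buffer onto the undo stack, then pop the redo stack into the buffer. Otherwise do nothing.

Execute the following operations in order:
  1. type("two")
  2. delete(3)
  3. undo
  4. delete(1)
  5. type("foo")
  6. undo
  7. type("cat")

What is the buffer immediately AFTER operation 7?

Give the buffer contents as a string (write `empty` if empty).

After op 1 (type): buf='two' undo_depth=1 redo_depth=0
After op 2 (delete): buf='(empty)' undo_depth=2 redo_depth=0
After op 3 (undo): buf='two' undo_depth=1 redo_depth=1
After op 4 (delete): buf='tw' undo_depth=2 redo_depth=0
After op 5 (type): buf='twfoo' undo_depth=3 redo_depth=0
After op 6 (undo): buf='tw' undo_depth=2 redo_depth=1
After op 7 (type): buf='twcat' undo_depth=3 redo_depth=0

Answer: twcat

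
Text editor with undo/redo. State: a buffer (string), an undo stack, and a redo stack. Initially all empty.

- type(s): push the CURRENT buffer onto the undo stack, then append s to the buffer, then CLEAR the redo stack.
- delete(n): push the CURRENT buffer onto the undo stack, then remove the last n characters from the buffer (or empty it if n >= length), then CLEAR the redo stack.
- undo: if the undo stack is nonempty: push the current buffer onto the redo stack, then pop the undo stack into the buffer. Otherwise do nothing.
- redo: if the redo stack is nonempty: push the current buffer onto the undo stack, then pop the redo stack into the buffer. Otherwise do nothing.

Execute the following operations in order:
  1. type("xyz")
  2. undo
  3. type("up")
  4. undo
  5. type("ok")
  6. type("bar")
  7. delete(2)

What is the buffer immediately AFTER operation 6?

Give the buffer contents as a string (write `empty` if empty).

Answer: okbar

Derivation:
After op 1 (type): buf='xyz' undo_depth=1 redo_depth=0
After op 2 (undo): buf='(empty)' undo_depth=0 redo_depth=1
After op 3 (type): buf='up' undo_depth=1 redo_depth=0
After op 4 (undo): buf='(empty)' undo_depth=0 redo_depth=1
After op 5 (type): buf='ok' undo_depth=1 redo_depth=0
After op 6 (type): buf='okbar' undo_depth=2 redo_depth=0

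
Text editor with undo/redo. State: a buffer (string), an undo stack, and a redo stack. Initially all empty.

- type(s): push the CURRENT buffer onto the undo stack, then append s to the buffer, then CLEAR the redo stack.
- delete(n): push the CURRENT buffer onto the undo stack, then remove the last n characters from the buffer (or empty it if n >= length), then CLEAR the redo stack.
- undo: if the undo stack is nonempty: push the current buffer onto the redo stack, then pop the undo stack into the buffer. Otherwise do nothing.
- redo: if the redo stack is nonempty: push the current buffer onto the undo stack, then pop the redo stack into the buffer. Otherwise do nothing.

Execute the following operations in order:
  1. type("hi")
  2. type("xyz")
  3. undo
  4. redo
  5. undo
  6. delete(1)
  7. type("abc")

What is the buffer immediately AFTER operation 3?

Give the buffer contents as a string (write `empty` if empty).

Answer: hi

Derivation:
After op 1 (type): buf='hi' undo_depth=1 redo_depth=0
After op 2 (type): buf='hixyz' undo_depth=2 redo_depth=0
After op 3 (undo): buf='hi' undo_depth=1 redo_depth=1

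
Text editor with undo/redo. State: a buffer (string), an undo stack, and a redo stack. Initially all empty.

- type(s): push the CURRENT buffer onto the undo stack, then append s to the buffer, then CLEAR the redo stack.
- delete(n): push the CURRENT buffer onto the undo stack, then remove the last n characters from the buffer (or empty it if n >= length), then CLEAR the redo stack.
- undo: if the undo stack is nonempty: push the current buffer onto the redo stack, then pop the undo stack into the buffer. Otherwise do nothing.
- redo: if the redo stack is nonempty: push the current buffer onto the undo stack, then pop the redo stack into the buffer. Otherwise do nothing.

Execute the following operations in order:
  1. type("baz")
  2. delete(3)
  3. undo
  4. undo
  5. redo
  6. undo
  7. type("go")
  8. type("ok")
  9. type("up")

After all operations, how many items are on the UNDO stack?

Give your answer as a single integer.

After op 1 (type): buf='baz' undo_depth=1 redo_depth=0
After op 2 (delete): buf='(empty)' undo_depth=2 redo_depth=0
After op 3 (undo): buf='baz' undo_depth=1 redo_depth=1
After op 4 (undo): buf='(empty)' undo_depth=0 redo_depth=2
After op 5 (redo): buf='baz' undo_depth=1 redo_depth=1
After op 6 (undo): buf='(empty)' undo_depth=0 redo_depth=2
After op 7 (type): buf='go' undo_depth=1 redo_depth=0
After op 8 (type): buf='gook' undo_depth=2 redo_depth=0
After op 9 (type): buf='gookup' undo_depth=3 redo_depth=0

Answer: 3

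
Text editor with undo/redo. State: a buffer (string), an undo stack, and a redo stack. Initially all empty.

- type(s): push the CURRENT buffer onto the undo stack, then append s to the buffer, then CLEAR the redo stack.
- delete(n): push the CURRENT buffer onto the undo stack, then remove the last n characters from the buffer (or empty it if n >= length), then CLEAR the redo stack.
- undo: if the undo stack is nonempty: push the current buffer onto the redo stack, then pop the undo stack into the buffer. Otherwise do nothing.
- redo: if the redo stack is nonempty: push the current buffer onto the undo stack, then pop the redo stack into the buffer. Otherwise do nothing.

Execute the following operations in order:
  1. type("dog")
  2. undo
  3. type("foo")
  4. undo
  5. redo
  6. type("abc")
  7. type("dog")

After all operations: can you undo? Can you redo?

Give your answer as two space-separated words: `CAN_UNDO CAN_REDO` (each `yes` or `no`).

After op 1 (type): buf='dog' undo_depth=1 redo_depth=0
After op 2 (undo): buf='(empty)' undo_depth=0 redo_depth=1
After op 3 (type): buf='foo' undo_depth=1 redo_depth=0
After op 4 (undo): buf='(empty)' undo_depth=0 redo_depth=1
After op 5 (redo): buf='foo' undo_depth=1 redo_depth=0
After op 6 (type): buf='fooabc' undo_depth=2 redo_depth=0
After op 7 (type): buf='fooabcdog' undo_depth=3 redo_depth=0

Answer: yes no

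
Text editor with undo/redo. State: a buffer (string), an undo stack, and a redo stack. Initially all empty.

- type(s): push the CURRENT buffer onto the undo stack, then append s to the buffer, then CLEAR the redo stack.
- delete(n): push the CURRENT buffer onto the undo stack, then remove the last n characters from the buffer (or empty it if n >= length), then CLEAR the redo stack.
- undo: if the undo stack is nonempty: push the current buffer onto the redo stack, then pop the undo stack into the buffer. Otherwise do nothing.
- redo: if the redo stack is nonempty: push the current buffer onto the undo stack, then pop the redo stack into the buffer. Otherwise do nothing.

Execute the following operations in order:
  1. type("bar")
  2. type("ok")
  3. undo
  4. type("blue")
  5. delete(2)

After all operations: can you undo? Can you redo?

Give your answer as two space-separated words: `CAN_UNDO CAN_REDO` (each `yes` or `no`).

After op 1 (type): buf='bar' undo_depth=1 redo_depth=0
After op 2 (type): buf='barok' undo_depth=2 redo_depth=0
After op 3 (undo): buf='bar' undo_depth=1 redo_depth=1
After op 4 (type): buf='barblue' undo_depth=2 redo_depth=0
After op 5 (delete): buf='barbl' undo_depth=3 redo_depth=0

Answer: yes no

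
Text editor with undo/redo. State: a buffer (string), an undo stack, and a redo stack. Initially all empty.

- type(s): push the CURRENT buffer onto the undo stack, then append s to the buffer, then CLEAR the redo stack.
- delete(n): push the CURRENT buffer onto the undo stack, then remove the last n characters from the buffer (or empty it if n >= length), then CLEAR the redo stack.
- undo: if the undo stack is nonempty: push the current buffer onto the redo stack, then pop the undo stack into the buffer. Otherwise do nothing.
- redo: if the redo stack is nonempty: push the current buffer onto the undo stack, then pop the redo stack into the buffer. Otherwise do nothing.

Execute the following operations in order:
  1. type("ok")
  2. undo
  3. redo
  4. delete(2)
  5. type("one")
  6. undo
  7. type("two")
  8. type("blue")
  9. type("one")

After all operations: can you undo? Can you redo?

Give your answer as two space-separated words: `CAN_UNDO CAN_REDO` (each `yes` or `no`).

After op 1 (type): buf='ok' undo_depth=1 redo_depth=0
After op 2 (undo): buf='(empty)' undo_depth=0 redo_depth=1
After op 3 (redo): buf='ok' undo_depth=1 redo_depth=0
After op 4 (delete): buf='(empty)' undo_depth=2 redo_depth=0
After op 5 (type): buf='one' undo_depth=3 redo_depth=0
After op 6 (undo): buf='(empty)' undo_depth=2 redo_depth=1
After op 7 (type): buf='two' undo_depth=3 redo_depth=0
After op 8 (type): buf='twoblue' undo_depth=4 redo_depth=0
After op 9 (type): buf='twoblueone' undo_depth=5 redo_depth=0

Answer: yes no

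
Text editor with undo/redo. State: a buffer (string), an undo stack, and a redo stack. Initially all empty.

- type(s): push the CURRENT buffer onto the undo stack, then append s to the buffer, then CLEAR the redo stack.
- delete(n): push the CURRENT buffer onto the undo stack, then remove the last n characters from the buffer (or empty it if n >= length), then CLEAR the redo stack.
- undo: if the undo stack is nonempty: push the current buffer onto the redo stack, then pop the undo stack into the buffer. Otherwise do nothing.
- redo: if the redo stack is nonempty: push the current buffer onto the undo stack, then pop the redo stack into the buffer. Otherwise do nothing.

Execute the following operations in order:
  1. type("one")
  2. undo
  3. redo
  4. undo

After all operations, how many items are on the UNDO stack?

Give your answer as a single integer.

After op 1 (type): buf='one' undo_depth=1 redo_depth=0
After op 2 (undo): buf='(empty)' undo_depth=0 redo_depth=1
After op 3 (redo): buf='one' undo_depth=1 redo_depth=0
After op 4 (undo): buf='(empty)' undo_depth=0 redo_depth=1

Answer: 0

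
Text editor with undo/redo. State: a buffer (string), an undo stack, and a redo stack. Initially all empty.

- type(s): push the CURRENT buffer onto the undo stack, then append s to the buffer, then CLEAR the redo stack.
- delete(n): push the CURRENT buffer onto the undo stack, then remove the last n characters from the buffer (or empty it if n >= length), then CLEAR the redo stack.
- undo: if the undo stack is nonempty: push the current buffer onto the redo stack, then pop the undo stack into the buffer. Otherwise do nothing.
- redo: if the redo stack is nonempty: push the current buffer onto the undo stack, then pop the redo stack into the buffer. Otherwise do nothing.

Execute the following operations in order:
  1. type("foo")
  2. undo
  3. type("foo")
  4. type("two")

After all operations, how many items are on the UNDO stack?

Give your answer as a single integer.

After op 1 (type): buf='foo' undo_depth=1 redo_depth=0
After op 2 (undo): buf='(empty)' undo_depth=0 redo_depth=1
After op 3 (type): buf='foo' undo_depth=1 redo_depth=0
After op 4 (type): buf='footwo' undo_depth=2 redo_depth=0

Answer: 2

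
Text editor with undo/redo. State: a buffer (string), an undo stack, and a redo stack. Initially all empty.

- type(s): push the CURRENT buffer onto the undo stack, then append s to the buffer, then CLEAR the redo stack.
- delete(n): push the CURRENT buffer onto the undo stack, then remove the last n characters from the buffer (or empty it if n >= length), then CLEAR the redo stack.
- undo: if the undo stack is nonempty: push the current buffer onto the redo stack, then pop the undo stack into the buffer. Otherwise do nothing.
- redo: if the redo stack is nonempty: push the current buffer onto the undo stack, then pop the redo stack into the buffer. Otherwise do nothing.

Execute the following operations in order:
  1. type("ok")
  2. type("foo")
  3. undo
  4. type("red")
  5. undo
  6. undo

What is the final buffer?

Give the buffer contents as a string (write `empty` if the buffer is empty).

Answer: empty

Derivation:
After op 1 (type): buf='ok' undo_depth=1 redo_depth=0
After op 2 (type): buf='okfoo' undo_depth=2 redo_depth=0
After op 3 (undo): buf='ok' undo_depth=1 redo_depth=1
After op 4 (type): buf='okred' undo_depth=2 redo_depth=0
After op 5 (undo): buf='ok' undo_depth=1 redo_depth=1
After op 6 (undo): buf='(empty)' undo_depth=0 redo_depth=2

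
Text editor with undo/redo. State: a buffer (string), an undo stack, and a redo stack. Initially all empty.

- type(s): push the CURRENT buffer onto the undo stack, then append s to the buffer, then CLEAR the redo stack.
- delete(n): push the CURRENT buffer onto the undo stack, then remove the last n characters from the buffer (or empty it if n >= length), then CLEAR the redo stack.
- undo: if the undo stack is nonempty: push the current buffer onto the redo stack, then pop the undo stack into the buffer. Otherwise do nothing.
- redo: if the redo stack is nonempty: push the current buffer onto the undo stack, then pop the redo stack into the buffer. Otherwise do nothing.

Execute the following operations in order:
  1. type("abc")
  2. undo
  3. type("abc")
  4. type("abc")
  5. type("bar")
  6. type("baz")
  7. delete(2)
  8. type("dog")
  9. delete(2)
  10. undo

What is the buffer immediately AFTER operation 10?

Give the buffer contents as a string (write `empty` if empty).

After op 1 (type): buf='abc' undo_depth=1 redo_depth=0
After op 2 (undo): buf='(empty)' undo_depth=0 redo_depth=1
After op 3 (type): buf='abc' undo_depth=1 redo_depth=0
After op 4 (type): buf='abcabc' undo_depth=2 redo_depth=0
After op 5 (type): buf='abcabcbar' undo_depth=3 redo_depth=0
After op 6 (type): buf='abcabcbarbaz' undo_depth=4 redo_depth=0
After op 7 (delete): buf='abcabcbarb' undo_depth=5 redo_depth=0
After op 8 (type): buf='abcabcbarbdog' undo_depth=6 redo_depth=0
After op 9 (delete): buf='abcabcbarbd' undo_depth=7 redo_depth=0
After op 10 (undo): buf='abcabcbarbdog' undo_depth=6 redo_depth=1

Answer: abcabcbarbdog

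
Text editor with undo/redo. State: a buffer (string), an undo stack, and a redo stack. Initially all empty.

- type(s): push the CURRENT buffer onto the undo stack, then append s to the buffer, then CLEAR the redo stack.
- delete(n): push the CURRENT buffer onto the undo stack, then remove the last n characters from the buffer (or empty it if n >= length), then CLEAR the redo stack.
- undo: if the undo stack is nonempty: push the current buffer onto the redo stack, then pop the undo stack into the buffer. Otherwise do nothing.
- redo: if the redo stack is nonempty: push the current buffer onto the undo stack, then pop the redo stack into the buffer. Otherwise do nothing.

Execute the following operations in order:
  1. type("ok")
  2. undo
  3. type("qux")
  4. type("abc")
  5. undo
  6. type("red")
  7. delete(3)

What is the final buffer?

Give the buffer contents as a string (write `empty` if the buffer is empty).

After op 1 (type): buf='ok' undo_depth=1 redo_depth=0
After op 2 (undo): buf='(empty)' undo_depth=0 redo_depth=1
After op 3 (type): buf='qux' undo_depth=1 redo_depth=0
After op 4 (type): buf='quxabc' undo_depth=2 redo_depth=0
After op 5 (undo): buf='qux' undo_depth=1 redo_depth=1
After op 6 (type): buf='quxred' undo_depth=2 redo_depth=0
After op 7 (delete): buf='qux' undo_depth=3 redo_depth=0

Answer: qux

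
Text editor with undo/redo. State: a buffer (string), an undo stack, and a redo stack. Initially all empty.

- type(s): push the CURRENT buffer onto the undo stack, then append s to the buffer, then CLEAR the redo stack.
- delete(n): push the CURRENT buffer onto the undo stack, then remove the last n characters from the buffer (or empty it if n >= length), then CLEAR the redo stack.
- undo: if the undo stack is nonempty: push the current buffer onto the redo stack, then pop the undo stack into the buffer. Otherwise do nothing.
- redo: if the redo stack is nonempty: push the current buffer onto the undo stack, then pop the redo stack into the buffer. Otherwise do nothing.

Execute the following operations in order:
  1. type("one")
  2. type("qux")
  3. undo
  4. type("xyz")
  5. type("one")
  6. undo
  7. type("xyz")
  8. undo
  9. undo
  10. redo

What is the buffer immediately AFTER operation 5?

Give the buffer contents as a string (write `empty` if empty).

Answer: onexyzone

Derivation:
After op 1 (type): buf='one' undo_depth=1 redo_depth=0
After op 2 (type): buf='onequx' undo_depth=2 redo_depth=0
After op 3 (undo): buf='one' undo_depth=1 redo_depth=1
After op 4 (type): buf='onexyz' undo_depth=2 redo_depth=0
After op 5 (type): buf='onexyzone' undo_depth=3 redo_depth=0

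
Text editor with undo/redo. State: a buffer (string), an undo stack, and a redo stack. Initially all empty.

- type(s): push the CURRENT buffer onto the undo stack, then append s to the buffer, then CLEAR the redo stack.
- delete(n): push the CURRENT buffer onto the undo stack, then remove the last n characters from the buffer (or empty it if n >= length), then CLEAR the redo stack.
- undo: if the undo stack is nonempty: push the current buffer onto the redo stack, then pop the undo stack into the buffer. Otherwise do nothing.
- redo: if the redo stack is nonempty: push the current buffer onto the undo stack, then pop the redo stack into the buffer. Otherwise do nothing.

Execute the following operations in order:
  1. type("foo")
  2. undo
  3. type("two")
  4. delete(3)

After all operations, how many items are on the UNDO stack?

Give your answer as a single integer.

After op 1 (type): buf='foo' undo_depth=1 redo_depth=0
After op 2 (undo): buf='(empty)' undo_depth=0 redo_depth=1
After op 3 (type): buf='two' undo_depth=1 redo_depth=0
After op 4 (delete): buf='(empty)' undo_depth=2 redo_depth=0

Answer: 2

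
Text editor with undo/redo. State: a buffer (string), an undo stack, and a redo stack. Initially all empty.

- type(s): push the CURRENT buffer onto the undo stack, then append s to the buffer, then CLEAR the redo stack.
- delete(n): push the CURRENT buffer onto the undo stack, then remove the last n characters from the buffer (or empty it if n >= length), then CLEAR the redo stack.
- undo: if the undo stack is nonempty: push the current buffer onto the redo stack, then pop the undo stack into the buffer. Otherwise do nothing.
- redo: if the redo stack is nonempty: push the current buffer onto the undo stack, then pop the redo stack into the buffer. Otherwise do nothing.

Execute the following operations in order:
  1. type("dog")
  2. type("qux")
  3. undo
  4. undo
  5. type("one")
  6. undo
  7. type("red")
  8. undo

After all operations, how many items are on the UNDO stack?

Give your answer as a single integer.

After op 1 (type): buf='dog' undo_depth=1 redo_depth=0
After op 2 (type): buf='dogqux' undo_depth=2 redo_depth=0
After op 3 (undo): buf='dog' undo_depth=1 redo_depth=1
After op 4 (undo): buf='(empty)' undo_depth=0 redo_depth=2
After op 5 (type): buf='one' undo_depth=1 redo_depth=0
After op 6 (undo): buf='(empty)' undo_depth=0 redo_depth=1
After op 7 (type): buf='red' undo_depth=1 redo_depth=0
After op 8 (undo): buf='(empty)' undo_depth=0 redo_depth=1

Answer: 0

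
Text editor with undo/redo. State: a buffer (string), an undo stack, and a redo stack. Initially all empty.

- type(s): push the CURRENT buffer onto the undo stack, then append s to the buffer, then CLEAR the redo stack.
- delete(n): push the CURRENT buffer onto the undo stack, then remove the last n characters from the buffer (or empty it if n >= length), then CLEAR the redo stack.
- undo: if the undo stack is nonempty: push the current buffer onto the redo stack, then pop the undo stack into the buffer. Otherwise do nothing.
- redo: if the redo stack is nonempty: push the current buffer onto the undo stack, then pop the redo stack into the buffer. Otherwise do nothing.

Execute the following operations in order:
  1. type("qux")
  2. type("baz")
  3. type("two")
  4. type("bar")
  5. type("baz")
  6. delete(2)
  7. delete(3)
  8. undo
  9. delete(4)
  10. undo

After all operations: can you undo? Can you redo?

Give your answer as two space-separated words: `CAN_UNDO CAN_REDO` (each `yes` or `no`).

After op 1 (type): buf='qux' undo_depth=1 redo_depth=0
After op 2 (type): buf='quxbaz' undo_depth=2 redo_depth=0
After op 3 (type): buf='quxbaztwo' undo_depth=3 redo_depth=0
After op 4 (type): buf='quxbaztwobar' undo_depth=4 redo_depth=0
After op 5 (type): buf='quxbaztwobarbaz' undo_depth=5 redo_depth=0
After op 6 (delete): buf='quxbaztwobarb' undo_depth=6 redo_depth=0
After op 7 (delete): buf='quxbaztwob' undo_depth=7 redo_depth=0
After op 8 (undo): buf='quxbaztwobarb' undo_depth=6 redo_depth=1
After op 9 (delete): buf='quxbaztwo' undo_depth=7 redo_depth=0
After op 10 (undo): buf='quxbaztwobarb' undo_depth=6 redo_depth=1

Answer: yes yes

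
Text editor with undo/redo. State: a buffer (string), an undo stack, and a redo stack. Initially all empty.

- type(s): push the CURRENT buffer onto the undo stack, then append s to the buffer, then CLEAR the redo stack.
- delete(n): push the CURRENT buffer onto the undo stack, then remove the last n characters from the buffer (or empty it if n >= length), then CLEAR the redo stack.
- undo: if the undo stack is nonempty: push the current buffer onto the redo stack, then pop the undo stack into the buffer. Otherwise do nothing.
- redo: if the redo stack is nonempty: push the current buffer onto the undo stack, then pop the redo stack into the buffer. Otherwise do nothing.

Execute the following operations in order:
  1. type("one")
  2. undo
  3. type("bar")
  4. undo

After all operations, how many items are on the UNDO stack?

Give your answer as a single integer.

After op 1 (type): buf='one' undo_depth=1 redo_depth=0
After op 2 (undo): buf='(empty)' undo_depth=0 redo_depth=1
After op 3 (type): buf='bar' undo_depth=1 redo_depth=0
After op 4 (undo): buf='(empty)' undo_depth=0 redo_depth=1

Answer: 0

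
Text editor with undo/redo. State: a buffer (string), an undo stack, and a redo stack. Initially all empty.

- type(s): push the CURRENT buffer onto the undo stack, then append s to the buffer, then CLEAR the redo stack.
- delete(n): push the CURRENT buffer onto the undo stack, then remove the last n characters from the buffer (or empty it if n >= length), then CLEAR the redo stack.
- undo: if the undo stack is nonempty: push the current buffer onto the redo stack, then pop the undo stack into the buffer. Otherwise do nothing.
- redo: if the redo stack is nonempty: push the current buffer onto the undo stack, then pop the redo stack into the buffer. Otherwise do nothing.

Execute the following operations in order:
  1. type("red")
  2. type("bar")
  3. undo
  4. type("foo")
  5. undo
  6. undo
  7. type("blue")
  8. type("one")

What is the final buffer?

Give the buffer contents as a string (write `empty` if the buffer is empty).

After op 1 (type): buf='red' undo_depth=1 redo_depth=0
After op 2 (type): buf='redbar' undo_depth=2 redo_depth=0
After op 3 (undo): buf='red' undo_depth=1 redo_depth=1
After op 4 (type): buf='redfoo' undo_depth=2 redo_depth=0
After op 5 (undo): buf='red' undo_depth=1 redo_depth=1
After op 6 (undo): buf='(empty)' undo_depth=0 redo_depth=2
After op 7 (type): buf='blue' undo_depth=1 redo_depth=0
After op 8 (type): buf='blueone' undo_depth=2 redo_depth=0

Answer: blueone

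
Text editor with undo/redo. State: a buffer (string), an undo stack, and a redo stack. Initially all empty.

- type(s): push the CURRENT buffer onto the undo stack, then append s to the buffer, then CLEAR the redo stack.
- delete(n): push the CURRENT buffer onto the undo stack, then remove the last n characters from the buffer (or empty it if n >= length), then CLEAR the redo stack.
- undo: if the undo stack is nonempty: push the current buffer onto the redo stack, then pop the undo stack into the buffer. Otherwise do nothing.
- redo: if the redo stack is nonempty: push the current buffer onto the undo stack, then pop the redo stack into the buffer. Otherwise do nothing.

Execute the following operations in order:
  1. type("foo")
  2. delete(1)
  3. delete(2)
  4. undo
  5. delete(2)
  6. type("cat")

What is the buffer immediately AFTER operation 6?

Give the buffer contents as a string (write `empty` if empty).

After op 1 (type): buf='foo' undo_depth=1 redo_depth=0
After op 2 (delete): buf='fo' undo_depth=2 redo_depth=0
After op 3 (delete): buf='(empty)' undo_depth=3 redo_depth=0
After op 4 (undo): buf='fo' undo_depth=2 redo_depth=1
After op 5 (delete): buf='(empty)' undo_depth=3 redo_depth=0
After op 6 (type): buf='cat' undo_depth=4 redo_depth=0

Answer: cat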